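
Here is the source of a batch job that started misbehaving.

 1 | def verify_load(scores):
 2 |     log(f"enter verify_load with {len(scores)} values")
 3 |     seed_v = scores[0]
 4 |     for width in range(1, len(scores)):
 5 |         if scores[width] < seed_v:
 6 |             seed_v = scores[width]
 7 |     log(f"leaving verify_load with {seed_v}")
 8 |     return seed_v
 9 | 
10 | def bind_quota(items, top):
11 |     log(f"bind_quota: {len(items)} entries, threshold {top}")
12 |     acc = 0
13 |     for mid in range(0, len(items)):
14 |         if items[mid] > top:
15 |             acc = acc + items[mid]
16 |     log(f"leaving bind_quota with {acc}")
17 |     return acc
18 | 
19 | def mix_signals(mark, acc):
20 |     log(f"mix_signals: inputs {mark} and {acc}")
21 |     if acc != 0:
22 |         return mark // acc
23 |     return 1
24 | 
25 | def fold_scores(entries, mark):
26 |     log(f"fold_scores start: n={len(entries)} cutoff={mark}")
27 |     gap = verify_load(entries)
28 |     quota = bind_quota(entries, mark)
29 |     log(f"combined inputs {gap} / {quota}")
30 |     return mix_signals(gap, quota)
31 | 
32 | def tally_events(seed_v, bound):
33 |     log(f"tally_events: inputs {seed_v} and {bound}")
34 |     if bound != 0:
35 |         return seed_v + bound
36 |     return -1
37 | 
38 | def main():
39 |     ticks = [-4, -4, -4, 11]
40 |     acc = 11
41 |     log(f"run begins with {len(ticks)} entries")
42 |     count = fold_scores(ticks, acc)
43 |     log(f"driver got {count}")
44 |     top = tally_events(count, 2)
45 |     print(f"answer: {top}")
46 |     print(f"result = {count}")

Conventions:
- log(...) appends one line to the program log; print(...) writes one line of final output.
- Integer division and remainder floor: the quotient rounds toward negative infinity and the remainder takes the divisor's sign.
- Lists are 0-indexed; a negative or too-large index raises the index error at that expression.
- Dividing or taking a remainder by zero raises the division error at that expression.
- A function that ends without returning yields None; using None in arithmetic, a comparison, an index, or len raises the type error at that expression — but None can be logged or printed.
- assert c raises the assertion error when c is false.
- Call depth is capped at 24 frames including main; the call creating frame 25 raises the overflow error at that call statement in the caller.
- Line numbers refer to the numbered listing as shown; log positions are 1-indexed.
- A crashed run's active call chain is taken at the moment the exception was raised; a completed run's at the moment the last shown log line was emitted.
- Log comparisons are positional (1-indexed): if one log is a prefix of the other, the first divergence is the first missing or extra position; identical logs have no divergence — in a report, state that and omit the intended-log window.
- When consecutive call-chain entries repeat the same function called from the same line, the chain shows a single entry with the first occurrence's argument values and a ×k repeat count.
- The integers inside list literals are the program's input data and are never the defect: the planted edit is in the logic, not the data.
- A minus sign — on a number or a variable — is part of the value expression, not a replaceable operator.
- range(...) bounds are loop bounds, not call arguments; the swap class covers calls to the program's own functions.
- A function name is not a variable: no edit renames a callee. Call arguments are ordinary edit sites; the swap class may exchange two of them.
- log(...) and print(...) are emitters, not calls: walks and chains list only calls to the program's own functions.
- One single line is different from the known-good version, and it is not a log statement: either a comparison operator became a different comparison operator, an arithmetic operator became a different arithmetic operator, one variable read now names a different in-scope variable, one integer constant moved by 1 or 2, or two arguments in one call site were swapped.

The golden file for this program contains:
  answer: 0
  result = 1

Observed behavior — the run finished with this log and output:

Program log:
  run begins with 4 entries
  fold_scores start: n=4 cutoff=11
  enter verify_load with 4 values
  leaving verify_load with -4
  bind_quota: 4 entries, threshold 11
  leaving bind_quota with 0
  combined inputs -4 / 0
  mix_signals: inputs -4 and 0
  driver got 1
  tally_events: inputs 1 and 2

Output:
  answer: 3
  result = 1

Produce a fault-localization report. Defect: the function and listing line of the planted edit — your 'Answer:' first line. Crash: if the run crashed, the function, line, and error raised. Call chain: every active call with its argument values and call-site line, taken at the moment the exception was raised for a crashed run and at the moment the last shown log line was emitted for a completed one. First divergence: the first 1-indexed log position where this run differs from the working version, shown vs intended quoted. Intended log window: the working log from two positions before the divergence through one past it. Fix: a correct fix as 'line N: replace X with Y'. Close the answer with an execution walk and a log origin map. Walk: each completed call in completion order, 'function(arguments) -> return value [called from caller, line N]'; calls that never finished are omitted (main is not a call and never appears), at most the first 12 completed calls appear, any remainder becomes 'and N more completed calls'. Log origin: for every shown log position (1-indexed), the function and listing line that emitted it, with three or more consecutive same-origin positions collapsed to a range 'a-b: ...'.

Answer: the defect is in tally_events at line 35.
Key observation: The logs agree in full; only the final output differs.
Call chain: main -> tally_events(1, 2) (called at line 44).
First divergence: there is none — every log position agrees.
Execution walk:
  verify_load([-4, -4, -4, 11]) -> -4  [called from fold_scores, line 27]
  bind_quota([-4, -4, -4, 11], 11) -> 0  [called from fold_scores, line 28]
  mix_signals(-4, 0) -> 1  [called from fold_scores, line 30]
  fold_scores([-4, -4, -4, 11], 11) -> 1  [called from main, line 42]
  tally_events(1, 2) -> 3  [called from main, line 44]
Log line origins:
  1 — main, line 41
  2 — fold_scores, line 26
  3 — verify_load, line 2
  4 — verify_load, line 7
  5 — bind_quota, line 11
  6 — bind_quota, line 16
  7 — fold_scores, line 29
  8 — mix_signals, line 20
  9 — main, line 43
  10 — tally_events, line 33
A correct fix: line 35: replace `+` with `//`.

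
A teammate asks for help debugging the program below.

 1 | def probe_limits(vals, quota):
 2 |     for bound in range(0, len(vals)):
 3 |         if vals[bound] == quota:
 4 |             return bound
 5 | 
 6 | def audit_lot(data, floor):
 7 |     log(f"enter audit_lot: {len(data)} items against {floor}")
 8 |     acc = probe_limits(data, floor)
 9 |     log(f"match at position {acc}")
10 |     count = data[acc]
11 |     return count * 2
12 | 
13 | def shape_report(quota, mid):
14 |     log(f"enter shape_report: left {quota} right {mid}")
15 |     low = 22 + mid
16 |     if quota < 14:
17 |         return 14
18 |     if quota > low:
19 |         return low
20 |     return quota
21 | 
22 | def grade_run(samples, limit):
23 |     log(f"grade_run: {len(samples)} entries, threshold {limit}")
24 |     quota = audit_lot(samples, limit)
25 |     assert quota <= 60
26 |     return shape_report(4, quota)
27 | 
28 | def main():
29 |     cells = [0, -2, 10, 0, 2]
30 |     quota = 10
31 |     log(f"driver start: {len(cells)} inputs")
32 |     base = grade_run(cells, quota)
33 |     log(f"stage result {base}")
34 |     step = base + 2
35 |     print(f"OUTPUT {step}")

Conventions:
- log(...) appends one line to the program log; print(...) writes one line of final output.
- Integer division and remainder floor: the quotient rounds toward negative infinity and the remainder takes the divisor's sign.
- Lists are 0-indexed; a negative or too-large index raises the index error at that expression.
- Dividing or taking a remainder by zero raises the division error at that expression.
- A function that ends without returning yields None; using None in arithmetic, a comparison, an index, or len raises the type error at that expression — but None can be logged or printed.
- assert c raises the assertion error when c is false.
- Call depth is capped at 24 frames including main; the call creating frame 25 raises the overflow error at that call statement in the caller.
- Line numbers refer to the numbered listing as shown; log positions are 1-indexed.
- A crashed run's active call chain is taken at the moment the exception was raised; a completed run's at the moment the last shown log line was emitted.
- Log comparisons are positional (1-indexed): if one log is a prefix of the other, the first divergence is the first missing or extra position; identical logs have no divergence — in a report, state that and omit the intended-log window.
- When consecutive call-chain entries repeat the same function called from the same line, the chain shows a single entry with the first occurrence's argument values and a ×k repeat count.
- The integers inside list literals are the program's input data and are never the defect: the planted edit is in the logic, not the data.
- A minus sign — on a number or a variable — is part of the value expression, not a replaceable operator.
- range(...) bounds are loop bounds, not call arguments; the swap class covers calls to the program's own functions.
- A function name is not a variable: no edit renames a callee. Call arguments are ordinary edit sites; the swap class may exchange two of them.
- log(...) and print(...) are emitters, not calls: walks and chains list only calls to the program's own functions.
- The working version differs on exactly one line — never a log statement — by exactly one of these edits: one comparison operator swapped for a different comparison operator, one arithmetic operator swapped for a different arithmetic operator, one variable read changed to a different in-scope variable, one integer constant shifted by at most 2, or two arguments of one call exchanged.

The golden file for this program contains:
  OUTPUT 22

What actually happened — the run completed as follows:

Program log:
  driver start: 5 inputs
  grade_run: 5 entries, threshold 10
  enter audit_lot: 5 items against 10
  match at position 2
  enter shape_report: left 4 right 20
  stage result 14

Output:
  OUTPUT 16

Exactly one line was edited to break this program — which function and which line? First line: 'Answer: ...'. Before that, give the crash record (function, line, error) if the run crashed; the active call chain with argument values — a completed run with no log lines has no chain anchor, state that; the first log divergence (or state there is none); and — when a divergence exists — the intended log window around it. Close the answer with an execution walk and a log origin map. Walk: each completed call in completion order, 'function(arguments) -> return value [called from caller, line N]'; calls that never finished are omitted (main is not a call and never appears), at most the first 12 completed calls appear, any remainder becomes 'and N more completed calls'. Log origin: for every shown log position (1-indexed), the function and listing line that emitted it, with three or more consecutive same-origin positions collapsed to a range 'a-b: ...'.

Answer: the defect is in grade_run at line 26.
Key observation: Position 5 is the first bad log line: 'enter shape_report: left 4 right 20' should read 'enter shape_report: left 20 right 4'.
Call chain: main.
First divergence: at position 5 the run shows 'enter shape_report: left 4 right 20' where the working version logs 'enter shape_report: left 20 right 4'.
Intended log window:
  3: enter audit_lot: 5 items against 10
  4: match at position 2
  5: enter shape_report: left 20 right 4
  6: stage result 20
Execution walk:
  probe_limits([0, -2, 10, 0, 2], 10) -> 2  [called from audit_lot, line 8]
  audit_lot([0, -2, 10, 0, 2], 10) -> 20  [called from grade_run, line 24]
  shape_report(4, 20) -> 14  [called from grade_run, line 26]
  grade_run([0, -2, 10, 0, 2], 10) -> 14  [called from main, line 32]
Log line origins:
  1: from main, line 31
  2: from grade_run, line 23
  3: from audit_lot, line 7
  4: from audit_lot, line 9
  5: from shape_report, line 14
  6: from main, line 33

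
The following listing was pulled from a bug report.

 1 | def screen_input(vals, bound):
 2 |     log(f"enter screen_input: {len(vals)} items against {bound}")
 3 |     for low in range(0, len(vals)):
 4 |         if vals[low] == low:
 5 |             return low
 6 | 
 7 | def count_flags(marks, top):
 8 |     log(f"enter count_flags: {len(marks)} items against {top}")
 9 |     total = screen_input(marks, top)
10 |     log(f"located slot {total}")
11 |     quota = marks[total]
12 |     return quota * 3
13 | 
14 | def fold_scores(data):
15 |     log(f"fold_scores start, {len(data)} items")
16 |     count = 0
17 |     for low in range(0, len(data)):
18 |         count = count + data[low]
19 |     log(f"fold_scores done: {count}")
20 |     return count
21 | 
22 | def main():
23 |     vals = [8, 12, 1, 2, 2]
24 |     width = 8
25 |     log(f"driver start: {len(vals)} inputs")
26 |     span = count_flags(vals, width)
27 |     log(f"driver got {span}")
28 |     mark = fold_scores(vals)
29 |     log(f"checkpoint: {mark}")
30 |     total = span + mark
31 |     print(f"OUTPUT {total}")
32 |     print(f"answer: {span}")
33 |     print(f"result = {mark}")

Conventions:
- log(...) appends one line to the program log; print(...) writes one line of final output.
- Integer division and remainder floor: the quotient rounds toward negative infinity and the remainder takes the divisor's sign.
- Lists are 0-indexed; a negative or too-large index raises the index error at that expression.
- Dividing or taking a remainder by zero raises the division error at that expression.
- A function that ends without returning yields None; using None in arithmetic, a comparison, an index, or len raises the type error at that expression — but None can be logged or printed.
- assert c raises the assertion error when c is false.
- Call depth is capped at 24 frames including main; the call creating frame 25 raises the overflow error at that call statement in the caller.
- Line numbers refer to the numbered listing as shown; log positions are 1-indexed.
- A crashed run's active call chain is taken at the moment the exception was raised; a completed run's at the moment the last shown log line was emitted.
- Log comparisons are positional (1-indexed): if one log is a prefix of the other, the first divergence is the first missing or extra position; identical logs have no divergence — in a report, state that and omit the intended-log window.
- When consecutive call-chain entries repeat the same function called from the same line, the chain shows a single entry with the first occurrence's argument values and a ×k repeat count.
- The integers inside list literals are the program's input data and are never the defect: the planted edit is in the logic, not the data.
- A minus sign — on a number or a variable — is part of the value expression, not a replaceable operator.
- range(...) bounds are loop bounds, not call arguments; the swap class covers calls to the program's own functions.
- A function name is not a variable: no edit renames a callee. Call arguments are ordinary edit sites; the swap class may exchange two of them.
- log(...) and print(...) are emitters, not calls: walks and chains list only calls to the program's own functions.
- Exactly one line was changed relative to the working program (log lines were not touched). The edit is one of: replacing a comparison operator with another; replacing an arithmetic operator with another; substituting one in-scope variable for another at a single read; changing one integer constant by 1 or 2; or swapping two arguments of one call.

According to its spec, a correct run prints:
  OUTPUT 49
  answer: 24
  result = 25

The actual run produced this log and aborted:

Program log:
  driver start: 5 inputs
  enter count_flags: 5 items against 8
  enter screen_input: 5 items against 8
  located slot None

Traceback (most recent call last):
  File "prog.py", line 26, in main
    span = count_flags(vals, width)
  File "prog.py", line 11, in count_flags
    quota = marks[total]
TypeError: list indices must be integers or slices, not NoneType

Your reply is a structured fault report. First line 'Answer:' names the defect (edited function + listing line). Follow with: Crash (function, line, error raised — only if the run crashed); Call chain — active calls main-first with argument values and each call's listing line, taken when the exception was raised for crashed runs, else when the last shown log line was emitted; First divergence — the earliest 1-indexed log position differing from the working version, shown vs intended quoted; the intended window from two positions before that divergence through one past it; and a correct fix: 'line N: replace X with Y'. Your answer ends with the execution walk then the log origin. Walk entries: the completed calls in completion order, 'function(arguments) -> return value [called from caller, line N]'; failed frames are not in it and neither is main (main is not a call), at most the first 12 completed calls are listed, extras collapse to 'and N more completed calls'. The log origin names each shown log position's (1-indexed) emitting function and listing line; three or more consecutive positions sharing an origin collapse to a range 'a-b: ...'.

Answer: the defect is in screen_input at line 4.
Key observation: At log position 4 the runs split — shown 'located slot None', but the working version logs 'located slot 0'.
Crash: count_flags, line 11, TypeError.
Call chain: main -> count_flags([8, 12, 1, 2, 2], 8) (called at line 26).
First divergence: position 4; shown 'located slot None' vs intended 'located slot 0'.
Intended log window:
  2: enter count_flags: 5 items against 8
  3: enter screen_input: 5 items against 8
  4: located slot 0
  5: driver got 24
Execution walk:
  screen_input([8, 12, 1, 2, 2], 8) -> None  [called from count_flags, line 9]
Log origin:
  1: from main, line 25
  2: from count_flags, line 8
  3: from screen_input, line 2
  4: from count_flags, line 10
A correct fix: line 4: replace `vals[low] == low` with `vals[low] == bound`.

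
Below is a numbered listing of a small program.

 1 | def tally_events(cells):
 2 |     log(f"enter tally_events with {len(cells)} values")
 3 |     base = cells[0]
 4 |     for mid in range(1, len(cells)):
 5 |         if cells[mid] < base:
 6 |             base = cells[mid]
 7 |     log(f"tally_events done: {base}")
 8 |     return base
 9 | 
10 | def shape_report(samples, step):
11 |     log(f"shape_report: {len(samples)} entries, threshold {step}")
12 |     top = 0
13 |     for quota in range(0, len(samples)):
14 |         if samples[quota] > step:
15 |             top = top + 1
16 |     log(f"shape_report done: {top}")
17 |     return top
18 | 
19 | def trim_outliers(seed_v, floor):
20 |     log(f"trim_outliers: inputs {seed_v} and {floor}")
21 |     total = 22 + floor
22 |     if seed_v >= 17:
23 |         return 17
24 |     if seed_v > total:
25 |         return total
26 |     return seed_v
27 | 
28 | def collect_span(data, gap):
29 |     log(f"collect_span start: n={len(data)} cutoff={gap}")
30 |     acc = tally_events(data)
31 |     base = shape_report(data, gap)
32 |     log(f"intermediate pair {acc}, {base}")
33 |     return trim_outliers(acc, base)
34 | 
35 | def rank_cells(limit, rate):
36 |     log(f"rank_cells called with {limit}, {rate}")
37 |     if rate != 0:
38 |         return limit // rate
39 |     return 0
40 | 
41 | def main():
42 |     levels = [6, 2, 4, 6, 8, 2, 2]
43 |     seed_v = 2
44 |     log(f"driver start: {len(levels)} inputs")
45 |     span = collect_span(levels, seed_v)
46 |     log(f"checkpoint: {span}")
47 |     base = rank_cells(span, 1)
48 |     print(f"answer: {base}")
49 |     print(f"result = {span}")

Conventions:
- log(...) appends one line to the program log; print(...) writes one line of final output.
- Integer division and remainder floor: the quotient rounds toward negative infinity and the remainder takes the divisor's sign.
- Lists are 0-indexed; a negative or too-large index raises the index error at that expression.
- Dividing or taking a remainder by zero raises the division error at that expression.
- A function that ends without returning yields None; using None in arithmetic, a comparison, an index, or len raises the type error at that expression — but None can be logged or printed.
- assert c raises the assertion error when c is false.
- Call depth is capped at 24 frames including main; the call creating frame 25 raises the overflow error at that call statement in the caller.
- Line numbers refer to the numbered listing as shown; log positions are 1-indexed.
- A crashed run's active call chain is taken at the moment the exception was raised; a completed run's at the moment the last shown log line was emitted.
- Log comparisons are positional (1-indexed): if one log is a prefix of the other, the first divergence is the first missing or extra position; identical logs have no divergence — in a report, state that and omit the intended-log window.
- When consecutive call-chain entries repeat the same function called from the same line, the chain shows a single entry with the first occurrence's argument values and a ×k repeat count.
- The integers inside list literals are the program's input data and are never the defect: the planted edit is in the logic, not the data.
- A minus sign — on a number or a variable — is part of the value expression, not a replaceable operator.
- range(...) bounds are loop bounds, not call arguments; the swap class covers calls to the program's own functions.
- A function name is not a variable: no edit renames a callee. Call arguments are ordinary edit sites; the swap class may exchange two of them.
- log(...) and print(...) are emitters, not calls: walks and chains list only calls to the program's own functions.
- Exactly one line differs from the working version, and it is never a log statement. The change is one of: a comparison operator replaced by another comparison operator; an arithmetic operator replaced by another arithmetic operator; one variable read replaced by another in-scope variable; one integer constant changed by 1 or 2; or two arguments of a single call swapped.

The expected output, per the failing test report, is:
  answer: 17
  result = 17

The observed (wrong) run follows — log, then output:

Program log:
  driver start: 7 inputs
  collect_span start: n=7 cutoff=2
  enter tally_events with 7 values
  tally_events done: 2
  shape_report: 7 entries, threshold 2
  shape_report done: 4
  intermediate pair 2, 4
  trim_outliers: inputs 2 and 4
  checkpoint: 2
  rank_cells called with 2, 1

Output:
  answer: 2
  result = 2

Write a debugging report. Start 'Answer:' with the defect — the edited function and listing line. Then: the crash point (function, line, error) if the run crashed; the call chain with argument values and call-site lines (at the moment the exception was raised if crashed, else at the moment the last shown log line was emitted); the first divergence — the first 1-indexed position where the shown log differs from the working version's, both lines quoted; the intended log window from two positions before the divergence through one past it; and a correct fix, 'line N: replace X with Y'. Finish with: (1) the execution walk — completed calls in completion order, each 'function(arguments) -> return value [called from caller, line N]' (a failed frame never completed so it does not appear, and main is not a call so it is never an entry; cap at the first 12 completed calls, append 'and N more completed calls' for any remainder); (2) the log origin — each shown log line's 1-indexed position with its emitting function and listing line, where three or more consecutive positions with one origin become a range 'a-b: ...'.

Answer: the defect is in trim_outliers at line 22.
Key observation: The earliest visible damage is log position 9 — 'checkpoint: 2' rather than the intended 'checkpoint: 17'.
Call chain: main -> rank_cells(2, 1) (called at line 47).
First divergence: at position 9 the run shows 'checkpoint: 2' where the working version logs 'checkpoint: 17'.
Intended log window:
  7: intermediate pair 2, 4
  8: trim_outliers: inputs 2 and 4
  9: checkpoint: 17
  10: rank_cells called with 17, 1
Execution walk:
  tally_events([6, 2, 4, 6, 8, 2, 2]) -> 2  [called from collect_span, line 30]
  shape_report([6, 2, 4, 6, 8, 2, 2], 2) -> 4  [called from collect_span, line 31]
  trim_outliers(2, 4) -> 2  [called from collect_span, line 33]
  collect_span([6, 2, 4, 6, 8, 2, 2], 2) -> 2  [called from main, line 45]
  rank_cells(2, 1) -> 2  [called from main, line 47]
Log line origins:
  1: logged in main at line 44
  2: logged in collect_span at line 29
  3: logged in tally_events at line 2
  4: logged in tally_events at line 7
  5: logged in shape_report at line 11
  6: logged in shape_report at line 16
  7: logged in collect_span at line 32
  8: logged in trim_outliers at line 20
  9: logged in main at line 46
  10: logged in rank_cells at line 36
A correct fix: line 22: replace `>=` with `<`.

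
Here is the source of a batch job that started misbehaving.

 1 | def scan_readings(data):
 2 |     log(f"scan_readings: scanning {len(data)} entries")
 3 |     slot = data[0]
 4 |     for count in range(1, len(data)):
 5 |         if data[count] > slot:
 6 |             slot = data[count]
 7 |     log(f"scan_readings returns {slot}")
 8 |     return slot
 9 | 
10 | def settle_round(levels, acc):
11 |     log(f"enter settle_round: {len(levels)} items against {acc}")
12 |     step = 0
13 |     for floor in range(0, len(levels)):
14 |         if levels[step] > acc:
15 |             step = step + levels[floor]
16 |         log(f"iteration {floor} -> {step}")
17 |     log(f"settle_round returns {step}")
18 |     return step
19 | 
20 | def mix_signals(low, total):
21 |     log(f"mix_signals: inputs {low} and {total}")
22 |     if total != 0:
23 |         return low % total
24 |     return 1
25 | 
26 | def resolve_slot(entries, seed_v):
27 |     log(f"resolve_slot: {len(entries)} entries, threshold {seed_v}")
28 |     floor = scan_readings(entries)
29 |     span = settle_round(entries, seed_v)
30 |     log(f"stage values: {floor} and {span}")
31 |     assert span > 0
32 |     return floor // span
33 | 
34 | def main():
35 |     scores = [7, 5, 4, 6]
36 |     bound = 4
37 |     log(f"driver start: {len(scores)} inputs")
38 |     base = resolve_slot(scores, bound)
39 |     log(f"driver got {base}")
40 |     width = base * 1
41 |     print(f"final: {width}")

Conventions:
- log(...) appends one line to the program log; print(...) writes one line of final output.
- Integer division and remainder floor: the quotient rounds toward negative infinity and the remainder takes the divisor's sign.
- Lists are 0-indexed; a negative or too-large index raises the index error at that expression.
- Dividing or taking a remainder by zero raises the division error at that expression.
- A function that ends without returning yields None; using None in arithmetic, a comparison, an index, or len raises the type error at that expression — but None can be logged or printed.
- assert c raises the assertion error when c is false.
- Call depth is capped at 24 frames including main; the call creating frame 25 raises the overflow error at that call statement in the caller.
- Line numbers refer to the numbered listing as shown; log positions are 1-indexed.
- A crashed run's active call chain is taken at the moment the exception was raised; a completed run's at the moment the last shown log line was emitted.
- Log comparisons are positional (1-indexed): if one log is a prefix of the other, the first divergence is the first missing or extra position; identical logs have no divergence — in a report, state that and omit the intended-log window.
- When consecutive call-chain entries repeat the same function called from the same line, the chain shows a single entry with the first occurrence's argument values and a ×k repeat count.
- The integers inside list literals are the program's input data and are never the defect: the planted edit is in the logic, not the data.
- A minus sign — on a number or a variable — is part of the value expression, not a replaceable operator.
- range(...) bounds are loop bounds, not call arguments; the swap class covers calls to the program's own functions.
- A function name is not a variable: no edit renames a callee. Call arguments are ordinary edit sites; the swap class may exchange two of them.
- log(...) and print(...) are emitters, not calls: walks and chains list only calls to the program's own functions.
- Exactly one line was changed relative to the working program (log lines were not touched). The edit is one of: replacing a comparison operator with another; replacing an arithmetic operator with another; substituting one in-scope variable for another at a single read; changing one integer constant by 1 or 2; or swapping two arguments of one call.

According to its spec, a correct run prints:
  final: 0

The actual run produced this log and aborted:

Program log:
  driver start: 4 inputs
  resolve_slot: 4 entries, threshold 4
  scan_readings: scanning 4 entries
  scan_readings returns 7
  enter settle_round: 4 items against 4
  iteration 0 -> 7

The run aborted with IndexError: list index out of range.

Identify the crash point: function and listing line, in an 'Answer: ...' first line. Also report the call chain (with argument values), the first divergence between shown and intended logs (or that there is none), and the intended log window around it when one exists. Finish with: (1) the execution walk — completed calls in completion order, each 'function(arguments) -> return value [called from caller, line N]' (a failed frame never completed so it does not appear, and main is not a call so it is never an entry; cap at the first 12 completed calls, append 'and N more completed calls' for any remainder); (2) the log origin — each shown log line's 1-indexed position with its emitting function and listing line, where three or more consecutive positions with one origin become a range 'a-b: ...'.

Answer: the error was raised in settle_round, line 14.
Key fact: The faulty run's log stops after 6 lines; the working version's next line would be 'iteration 1 -> 12'.
Call chain: main -> resolve_slot([7, 5, 4, 6], 4) (called at line 38) -> settle_round([7, 5, 4, 6], 4) (called at line 29).
First divergence: position 7; the shown log stops at 6 lines while the working version next logs 'iteration 1 -> 12'.
Intended log window:
  5: enter settle_round: 4 items against 4
  6: iteration 0 -> 7
  7: iteration 1 -> 12
  8: iteration 2 -> 12
Execution walk:
  scan_readings([7, 5, 4, 6]) -> 7  [called from resolve_slot, line 28]
Log origin:
  1 — main, line 37
  2 — resolve_slot, line 27
  3 — scan_readings, line 2
  4 — scan_readings, line 7
  5 — settle_round, line 11
  6 — settle_round, line 16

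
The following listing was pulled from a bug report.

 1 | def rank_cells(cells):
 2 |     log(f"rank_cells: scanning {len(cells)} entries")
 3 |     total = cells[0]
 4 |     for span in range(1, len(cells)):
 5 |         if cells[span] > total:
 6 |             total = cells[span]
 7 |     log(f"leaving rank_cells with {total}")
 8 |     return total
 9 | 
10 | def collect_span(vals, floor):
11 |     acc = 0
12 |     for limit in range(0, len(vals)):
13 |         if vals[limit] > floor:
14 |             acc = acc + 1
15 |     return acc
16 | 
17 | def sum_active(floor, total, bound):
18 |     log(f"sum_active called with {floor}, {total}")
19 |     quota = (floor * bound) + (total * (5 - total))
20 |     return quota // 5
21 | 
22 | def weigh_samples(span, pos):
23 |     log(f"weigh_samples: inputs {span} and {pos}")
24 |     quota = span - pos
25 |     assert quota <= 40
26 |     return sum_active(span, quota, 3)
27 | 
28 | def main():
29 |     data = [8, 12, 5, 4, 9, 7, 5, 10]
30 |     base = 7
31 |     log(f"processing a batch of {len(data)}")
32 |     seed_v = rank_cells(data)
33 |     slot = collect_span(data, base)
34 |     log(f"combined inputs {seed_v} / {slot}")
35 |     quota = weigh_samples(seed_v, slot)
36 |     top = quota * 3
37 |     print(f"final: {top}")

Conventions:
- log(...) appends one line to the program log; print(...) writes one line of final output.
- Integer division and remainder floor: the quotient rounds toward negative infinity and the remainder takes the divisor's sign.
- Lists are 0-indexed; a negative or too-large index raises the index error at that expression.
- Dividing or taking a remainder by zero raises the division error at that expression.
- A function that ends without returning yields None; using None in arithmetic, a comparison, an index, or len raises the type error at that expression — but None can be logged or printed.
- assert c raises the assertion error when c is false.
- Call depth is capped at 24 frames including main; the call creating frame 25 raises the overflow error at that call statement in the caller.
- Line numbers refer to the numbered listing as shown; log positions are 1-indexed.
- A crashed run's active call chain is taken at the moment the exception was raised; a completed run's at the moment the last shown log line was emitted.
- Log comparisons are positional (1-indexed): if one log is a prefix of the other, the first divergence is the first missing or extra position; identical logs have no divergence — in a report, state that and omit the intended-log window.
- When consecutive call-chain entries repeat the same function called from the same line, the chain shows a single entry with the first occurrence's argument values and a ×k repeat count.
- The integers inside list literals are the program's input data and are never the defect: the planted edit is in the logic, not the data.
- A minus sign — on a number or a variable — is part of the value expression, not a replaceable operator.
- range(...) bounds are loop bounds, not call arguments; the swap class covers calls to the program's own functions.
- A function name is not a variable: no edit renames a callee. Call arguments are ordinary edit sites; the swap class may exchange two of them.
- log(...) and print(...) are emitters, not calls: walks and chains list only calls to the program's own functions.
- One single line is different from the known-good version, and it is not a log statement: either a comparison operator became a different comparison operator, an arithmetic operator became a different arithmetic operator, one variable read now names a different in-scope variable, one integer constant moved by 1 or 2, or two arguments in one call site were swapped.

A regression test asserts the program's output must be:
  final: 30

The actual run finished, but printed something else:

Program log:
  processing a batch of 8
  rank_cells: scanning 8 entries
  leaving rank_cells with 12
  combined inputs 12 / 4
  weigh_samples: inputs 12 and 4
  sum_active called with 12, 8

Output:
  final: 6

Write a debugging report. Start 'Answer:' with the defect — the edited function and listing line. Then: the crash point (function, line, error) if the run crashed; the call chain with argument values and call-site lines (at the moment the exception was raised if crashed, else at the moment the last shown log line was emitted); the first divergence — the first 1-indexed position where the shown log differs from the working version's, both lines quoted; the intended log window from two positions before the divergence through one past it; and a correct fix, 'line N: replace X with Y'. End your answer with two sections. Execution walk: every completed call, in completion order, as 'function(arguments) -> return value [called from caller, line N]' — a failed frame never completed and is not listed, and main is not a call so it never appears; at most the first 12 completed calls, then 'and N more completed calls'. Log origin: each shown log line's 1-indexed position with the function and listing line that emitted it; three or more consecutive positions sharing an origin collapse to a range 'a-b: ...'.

Answer: the defect is in sum_active at line 19.
Core observation: The two runs log identically and part ways only at the printed values.
Call chain: main -> weigh_samples(12, 4) (called at line 35) -> sum_active(12, 8, 3) (called at line 26).
First divergence: there is none — every log position agrees.
Execution walk:
  rank_cells([8, 12, 5, 4, 9, 7, 5, 10]) -> 12  [called from main, line 32]
  collect_span([8, 12, 5, 4, 9, 7, 5, 10], 7) -> 4  [called from main, line 33]
  sum_active(12, 8, 3) -> 2  [called from weigh_samples, line 26]
  weigh_samples(12, 4) -> 2  [called from main, line 35]
Log origin:
  1: logged in main at line 31
  2: logged in rank_cells at line 2
  3: logged in rank_cells at line 7
  4: logged in main at line 34
  5: logged in weigh_samples at line 23
  6: logged in sum_active at line 18
A correct fix: line 19: replace `5 - total` with `5 - bound`.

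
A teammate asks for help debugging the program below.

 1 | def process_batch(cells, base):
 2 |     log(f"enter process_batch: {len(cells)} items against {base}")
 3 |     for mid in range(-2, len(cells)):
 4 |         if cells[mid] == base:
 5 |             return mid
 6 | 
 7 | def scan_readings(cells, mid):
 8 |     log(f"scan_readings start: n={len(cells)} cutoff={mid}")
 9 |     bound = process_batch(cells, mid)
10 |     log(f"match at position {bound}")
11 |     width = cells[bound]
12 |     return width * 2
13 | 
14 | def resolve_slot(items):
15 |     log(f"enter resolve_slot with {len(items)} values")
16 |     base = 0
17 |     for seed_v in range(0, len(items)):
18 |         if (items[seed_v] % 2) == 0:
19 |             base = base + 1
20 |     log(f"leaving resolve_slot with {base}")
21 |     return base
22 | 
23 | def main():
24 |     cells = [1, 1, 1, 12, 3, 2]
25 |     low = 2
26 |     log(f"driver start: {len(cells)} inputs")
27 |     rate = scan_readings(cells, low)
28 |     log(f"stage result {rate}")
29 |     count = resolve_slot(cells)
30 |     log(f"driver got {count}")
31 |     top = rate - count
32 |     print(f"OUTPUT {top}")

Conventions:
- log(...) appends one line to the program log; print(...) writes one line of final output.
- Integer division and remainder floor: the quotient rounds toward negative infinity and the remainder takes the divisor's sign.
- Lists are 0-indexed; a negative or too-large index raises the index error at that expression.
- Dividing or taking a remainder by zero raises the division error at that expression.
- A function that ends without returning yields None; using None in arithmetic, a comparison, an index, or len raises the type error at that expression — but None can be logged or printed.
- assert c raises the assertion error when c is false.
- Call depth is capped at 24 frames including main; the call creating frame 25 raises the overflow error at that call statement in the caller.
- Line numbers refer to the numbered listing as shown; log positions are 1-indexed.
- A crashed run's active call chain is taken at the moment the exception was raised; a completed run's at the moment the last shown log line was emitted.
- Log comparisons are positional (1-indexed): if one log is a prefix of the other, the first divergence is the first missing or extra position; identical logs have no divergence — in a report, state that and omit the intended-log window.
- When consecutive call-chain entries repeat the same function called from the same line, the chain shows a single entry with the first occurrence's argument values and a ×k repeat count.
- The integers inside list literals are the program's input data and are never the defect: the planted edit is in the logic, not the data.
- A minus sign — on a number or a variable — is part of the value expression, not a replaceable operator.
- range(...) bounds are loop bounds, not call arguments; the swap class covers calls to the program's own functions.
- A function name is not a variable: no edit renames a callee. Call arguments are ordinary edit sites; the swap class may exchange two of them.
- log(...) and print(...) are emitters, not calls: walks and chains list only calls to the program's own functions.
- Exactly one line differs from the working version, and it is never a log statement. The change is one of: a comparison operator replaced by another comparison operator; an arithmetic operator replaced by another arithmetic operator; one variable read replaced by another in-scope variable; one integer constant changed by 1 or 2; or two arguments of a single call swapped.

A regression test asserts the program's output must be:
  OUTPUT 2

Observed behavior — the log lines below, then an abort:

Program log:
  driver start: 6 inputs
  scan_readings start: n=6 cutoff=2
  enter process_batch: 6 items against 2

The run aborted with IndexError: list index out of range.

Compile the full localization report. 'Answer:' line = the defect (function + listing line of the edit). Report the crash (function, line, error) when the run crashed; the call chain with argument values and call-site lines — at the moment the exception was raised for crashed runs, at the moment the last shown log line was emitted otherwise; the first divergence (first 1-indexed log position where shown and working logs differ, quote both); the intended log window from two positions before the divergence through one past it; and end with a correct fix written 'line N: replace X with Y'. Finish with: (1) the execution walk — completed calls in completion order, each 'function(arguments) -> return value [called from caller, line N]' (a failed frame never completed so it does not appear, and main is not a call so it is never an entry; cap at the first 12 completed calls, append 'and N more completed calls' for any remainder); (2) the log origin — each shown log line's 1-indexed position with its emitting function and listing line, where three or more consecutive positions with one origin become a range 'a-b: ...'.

Answer: the defect is in process_batch at line 3.
The tell: The shown log is a 3-line prefix of the intended one, whose next entry is 'match at position 5'.
Crash: process_batch, line 4, IndexError.
Call chain: main -> scan_readings([1, 1, 1, 12, 3, 2], 2) (called at line 27) -> process_batch([1, 1, 1, 12, 3, 2], 2) (called at line 9).
First divergence: position 4 — the faulty run's log ends after 3 lines; the working version continues with 'match at position 5'.
Intended log window:
  2: scan_readings start: n=6 cutoff=2
  3: enter process_batch: 6 items against 2
  4: match at position 5
  5: stage result 4
Execution walk:
  (no call completed)
Log origin:
  1: from main, line 26
  2: from scan_readings, line 8
  3: from process_batch, line 2
A correct fix: line 3: replace `-2` with `0`.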